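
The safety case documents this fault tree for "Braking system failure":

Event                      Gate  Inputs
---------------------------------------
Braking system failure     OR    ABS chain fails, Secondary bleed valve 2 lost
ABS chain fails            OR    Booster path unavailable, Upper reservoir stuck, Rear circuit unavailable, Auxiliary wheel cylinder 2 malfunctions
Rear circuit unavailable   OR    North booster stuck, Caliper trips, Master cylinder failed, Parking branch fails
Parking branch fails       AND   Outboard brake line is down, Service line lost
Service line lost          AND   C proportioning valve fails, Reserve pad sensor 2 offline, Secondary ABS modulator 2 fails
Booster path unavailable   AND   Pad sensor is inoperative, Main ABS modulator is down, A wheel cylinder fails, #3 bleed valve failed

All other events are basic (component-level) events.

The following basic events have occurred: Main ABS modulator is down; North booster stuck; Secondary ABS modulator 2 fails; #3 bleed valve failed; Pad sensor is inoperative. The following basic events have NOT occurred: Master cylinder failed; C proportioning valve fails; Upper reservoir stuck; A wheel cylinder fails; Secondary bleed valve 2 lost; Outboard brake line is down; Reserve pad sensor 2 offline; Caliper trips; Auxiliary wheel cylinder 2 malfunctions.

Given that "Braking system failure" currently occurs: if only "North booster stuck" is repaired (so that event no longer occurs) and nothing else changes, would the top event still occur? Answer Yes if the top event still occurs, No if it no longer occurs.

Counterfactual: set "North booster stuck" to not occurred.
Booster path unavailable [AND]: Pad sensor is inoperative=occurs, Main ABS modulator is down=occurs, A wheel cylinder fails=not, #3 bleed valve failed=occurs → not all inputs occur → does not occur.
Service line lost [AND]: C proportioning valve fails=not, Reserve pad sensor 2 offline=not, Secondary ABS modulator 2 fails=occurs → not all inputs occur → does not occur.
Parking branch fails [AND]: Outboard brake line is down=not, Service line lost=not → not all inputs occur → does not occur.
Rear circuit unavailable [OR]: North booster stuck=not, Caliper trips=not, Master cylinder failed=not, Parking branch fails=not → no input occurs → does not occur.
ABS chain fails [OR]: Booster path unavailable=not, Upper reservoir stuck=not, Rear circuit unavailable=not, Auxiliary wheel cylinder 2 malfunctions=not → no input occurs → does not occur.
Braking system failure [OR]: ABS chain fails=not, Secondary bleed valve 2 lost=not → no input occurs → does not occur.

No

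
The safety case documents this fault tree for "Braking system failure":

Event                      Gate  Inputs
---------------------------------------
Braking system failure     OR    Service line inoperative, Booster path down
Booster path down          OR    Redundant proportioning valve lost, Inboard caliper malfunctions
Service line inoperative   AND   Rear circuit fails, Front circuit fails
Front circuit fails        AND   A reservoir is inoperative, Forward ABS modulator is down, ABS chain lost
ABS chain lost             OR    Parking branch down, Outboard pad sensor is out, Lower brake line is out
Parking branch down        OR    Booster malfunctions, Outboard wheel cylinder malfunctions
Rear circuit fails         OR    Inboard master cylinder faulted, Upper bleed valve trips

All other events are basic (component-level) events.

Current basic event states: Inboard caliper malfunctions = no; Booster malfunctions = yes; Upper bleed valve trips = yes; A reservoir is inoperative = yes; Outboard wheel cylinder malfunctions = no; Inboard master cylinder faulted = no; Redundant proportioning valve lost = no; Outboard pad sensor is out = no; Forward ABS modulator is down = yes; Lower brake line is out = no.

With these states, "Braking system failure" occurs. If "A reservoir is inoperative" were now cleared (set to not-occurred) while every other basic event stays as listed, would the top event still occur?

No

Counterfactual: set "A reservoir is inoperative" to not occurred.
Rear circuit fails [OR]: Inboard master cylinder faulted=not, Upper bleed valve trips=occurs → at least one input occurs → occurs.
Parking branch down [OR]: Booster malfunctions=occurs, Outboard wheel cylinder malfunctions=not → at least one input occurs → occurs.
ABS chain lost [OR]: Parking branch down=occurs, Outboard pad sensor is out=not, Lower brake line is out=not → at least one input occurs → occurs.
Front circuit fails [AND]: A reservoir is inoperative=not, Forward ABS modulator is down=occurs, ABS chain lost=occurs → not all inputs occur → does not occur.
Service line inoperative [AND]: Rear circuit fails=occurs, Front circuit fails=not → not all inputs occur → does not occur.
Booster path down [OR]: Redundant proportioning valve lost=not, Inboard caliper malfunctions=not → no input occurs → does not occur.
Braking system failure [OR]: Service line inoperative=not, Booster path down=not → no input occurs → does not occur.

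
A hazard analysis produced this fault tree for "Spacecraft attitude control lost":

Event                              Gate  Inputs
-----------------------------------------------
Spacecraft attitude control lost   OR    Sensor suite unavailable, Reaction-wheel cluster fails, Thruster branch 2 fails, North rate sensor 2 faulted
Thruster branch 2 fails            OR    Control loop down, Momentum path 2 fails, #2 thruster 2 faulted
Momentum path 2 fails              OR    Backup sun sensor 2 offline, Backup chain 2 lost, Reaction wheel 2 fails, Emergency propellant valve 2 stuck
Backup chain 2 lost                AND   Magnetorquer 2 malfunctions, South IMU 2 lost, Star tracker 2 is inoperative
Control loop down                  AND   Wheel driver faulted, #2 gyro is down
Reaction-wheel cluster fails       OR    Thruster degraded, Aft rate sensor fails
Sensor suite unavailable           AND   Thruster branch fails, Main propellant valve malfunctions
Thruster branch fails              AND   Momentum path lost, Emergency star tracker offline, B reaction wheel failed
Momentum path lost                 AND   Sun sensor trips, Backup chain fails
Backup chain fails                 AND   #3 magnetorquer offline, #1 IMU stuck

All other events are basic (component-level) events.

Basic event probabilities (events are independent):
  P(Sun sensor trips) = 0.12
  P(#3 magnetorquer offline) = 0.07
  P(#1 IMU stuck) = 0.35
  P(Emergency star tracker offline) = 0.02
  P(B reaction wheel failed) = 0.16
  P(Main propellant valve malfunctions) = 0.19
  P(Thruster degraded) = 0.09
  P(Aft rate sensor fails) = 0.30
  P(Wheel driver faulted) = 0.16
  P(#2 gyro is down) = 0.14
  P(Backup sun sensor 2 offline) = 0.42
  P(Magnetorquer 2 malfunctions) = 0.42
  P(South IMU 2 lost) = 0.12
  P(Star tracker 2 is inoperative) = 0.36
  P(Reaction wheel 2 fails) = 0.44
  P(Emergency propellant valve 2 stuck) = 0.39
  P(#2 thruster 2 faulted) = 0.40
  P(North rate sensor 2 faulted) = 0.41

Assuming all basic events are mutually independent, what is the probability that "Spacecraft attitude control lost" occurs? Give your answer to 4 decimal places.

0.9571

P(Backup chain fails) [AND] = 0.07 × 0.35 = 0.024500
P(Momentum path lost) [AND] = 0.12 × 0.024500 = 0.002940
P(Thruster branch fails) [AND] = 0.002940 × 0.02 × 0.16 = 0.000009
P(Sensor suite unavailable) [AND] = 0.000009 × 0.19 = 0.000002
P(Reaction-wheel cluster fails) [OR] = 1 − (1−0.09) × (1−0.30) = 0.363000
P(Control loop down) [AND] = 0.16 × 0.14 = 0.022400
P(Backup chain 2 lost) [AND] = 0.42 × 0.12 × 0.36 = 0.018144
P(Momentum path 2 fails) [OR] = 1 − (1−0.42) × (1−0.018144) × (1−0.44) × (1−0.39) = 0.805467
P(Thruster branch 2 fails) [OR] = 1 − (1−0.022400) × (1−0.805467) × (1−0.40) = 0.885895
P(Spacecraft attitude control lost) [OR] = 1 − (1−0.000002) × (1−0.363000) × (1−0.885895) × (1−0.41) = 0.957116
Rounded to 4 decimal places: P(Spacecraft attitude control lost) ≈ 0.9571.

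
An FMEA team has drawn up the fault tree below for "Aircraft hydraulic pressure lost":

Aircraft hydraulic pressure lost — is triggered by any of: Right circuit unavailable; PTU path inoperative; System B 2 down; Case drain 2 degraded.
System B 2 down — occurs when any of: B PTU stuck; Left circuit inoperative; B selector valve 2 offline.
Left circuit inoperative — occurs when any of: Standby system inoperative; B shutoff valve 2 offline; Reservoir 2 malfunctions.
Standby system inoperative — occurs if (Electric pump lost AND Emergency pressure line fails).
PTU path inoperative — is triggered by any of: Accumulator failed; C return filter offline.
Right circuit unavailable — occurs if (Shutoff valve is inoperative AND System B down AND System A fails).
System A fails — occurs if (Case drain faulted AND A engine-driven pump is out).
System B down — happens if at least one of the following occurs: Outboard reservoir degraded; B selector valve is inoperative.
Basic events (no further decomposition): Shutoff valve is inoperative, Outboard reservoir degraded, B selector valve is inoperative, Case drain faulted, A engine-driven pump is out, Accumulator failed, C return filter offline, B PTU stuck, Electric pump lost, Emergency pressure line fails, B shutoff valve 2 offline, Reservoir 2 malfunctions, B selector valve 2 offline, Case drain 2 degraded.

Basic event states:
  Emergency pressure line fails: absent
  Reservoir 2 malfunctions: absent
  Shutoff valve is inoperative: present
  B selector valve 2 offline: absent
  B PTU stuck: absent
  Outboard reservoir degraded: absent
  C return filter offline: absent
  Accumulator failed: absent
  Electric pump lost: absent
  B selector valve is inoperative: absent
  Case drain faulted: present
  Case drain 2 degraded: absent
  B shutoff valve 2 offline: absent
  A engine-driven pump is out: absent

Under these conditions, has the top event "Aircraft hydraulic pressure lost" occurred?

No

System B down [OR]: Outboard reservoir degraded=not, B selector valve is inoperative=not → no input occurs → does not occur.
System A fails [AND]: Case drain faulted=occurs, A engine-driven pump is out=not → not all inputs occur → does not occur.
Right circuit unavailable [AND]: Shutoff valve is inoperative=occurs, System B down=not, System A fails=not → not all inputs occur → does not occur.
PTU path inoperative [OR]: Accumulator failed=not, C return filter offline=not → no input occurs → does not occur.
Standby system inoperative [AND]: Electric pump lost=not, Emergency pressure line fails=not → not all inputs occur → does not occur.
Left circuit inoperative [OR]: Standby system inoperative=not, B shutoff valve 2 offline=not, Reservoir 2 malfunctions=not → no input occurs → does not occur.
System B 2 down [OR]: B PTU stuck=not, Left circuit inoperative=not, B selector valve 2 offline=not → no input occurs → does not occur.
Aircraft hydraulic pressure lost [OR]: Right circuit unavailable=not, PTU path inoperative=not, System B 2 down=not, Case drain 2 degraded=not → no input occurs → does not occur.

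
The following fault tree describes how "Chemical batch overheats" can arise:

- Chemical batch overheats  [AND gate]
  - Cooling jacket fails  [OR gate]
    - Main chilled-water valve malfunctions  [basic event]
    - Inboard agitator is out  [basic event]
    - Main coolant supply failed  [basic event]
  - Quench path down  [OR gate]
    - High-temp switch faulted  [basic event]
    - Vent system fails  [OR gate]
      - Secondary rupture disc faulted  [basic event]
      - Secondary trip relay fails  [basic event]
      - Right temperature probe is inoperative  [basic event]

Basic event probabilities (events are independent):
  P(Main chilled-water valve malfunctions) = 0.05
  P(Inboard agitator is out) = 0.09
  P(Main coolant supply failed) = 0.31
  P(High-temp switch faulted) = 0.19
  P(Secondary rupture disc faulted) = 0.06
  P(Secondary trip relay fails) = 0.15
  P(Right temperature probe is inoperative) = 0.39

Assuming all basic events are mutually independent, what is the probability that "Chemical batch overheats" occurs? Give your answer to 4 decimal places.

0.2442

P(Cooling jacket fails) [OR] = 1 − (1−0.05) × (1−0.09) × (1−0.31) = 0.403495
P(Vent system fails) [OR] = 1 − (1−0.06) × (1−0.15) × (1−0.39) = 0.512610
P(Quench path down) [OR] = 1 − (1−0.19) × (1−0.512610) = 0.605214
P(Chemical batch overheats) [AND] = 0.403495 × 0.605214 = 0.244201
Rounded to 4 decimal places: P(Chemical batch overheats) ≈ 0.2442.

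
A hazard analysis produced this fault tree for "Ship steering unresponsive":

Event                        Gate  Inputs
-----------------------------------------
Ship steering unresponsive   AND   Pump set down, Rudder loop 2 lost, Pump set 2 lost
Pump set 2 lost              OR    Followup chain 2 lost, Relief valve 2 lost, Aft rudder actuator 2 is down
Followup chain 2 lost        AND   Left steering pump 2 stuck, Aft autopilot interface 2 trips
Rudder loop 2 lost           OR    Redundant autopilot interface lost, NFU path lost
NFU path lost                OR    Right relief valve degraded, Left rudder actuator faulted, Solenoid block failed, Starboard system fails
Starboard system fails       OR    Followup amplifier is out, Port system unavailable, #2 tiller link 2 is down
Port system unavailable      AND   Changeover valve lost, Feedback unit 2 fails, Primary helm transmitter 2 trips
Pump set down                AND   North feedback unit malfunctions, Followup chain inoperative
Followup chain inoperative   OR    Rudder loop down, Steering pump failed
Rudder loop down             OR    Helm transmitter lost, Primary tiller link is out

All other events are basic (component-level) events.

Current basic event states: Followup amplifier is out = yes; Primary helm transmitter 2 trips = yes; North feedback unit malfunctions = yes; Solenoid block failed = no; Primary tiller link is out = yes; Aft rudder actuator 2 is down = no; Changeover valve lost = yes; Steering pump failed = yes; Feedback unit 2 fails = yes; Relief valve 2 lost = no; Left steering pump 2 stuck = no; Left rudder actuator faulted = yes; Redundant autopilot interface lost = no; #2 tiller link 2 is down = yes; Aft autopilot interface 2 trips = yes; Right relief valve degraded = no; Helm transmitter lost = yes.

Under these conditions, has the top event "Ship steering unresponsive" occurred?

Rudder loop down [OR]: Helm transmitter lost=occurs, Primary tiller link is out=occurs → at least one input occurs → occurs.
Followup chain inoperative [OR]: Rudder loop down=occurs, Steering pump failed=occurs → at least one input occurs → occurs.
Pump set down [AND]: North feedback unit malfunctions=occurs, Followup chain inoperative=occurs → all inputs occur → occurs.
Port system unavailable [AND]: Changeover valve lost=occurs, Feedback unit 2 fails=occurs, Primary helm transmitter 2 trips=occurs → all inputs occur → occurs.
Starboard system fails [OR]: Followup amplifier is out=occurs, Port system unavailable=occurs, #2 tiller link 2 is down=occurs → at least one input occurs → occurs.
NFU path lost [OR]: Right relief valve degraded=not, Left rudder actuator faulted=occurs, Solenoid block failed=not, Starboard system fails=occurs → at least one input occurs → occurs.
Rudder loop 2 lost [OR]: Redundant autopilot interface lost=not, NFU path lost=occurs → at least one input occurs → occurs.
Followup chain 2 lost [AND]: Left steering pump 2 stuck=not, Aft autopilot interface 2 trips=occurs → not all inputs occur → does not occur.
Pump set 2 lost [OR]: Followup chain 2 lost=not, Relief valve 2 lost=not, Aft rudder actuator 2 is down=not → no input occurs → does not occur.
Ship steering unresponsive [AND]: Pump set down=occurs, Rudder loop 2 lost=occurs, Pump set 2 lost=not → not all inputs occur → does not occur.

No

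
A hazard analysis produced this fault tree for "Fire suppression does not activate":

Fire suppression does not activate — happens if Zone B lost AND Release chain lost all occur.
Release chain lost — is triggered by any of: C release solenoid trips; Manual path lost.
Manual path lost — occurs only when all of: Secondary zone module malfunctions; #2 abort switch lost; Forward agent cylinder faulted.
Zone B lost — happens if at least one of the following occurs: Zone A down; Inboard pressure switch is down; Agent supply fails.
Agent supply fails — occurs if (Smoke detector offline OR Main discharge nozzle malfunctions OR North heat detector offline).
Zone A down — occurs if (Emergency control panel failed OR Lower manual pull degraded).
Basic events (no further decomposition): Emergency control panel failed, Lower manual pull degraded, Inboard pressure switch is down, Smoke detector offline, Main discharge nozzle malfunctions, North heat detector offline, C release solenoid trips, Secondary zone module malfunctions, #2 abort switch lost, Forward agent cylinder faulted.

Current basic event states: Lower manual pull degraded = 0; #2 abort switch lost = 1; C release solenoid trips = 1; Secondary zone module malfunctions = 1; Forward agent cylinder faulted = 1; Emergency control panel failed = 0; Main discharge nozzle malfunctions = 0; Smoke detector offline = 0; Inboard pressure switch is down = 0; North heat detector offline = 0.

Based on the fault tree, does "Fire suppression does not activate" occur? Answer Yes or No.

No

Zone A down [OR]: Emergency control panel failed=not, Lower manual pull degraded=not → no input occurs → does not occur.
Agent supply fails [OR]: Smoke detector offline=not, Main discharge nozzle malfunctions=not, North heat detector offline=not → no input occurs → does not occur.
Zone B lost [OR]: Zone A down=not, Inboard pressure switch is down=not, Agent supply fails=not → no input occurs → does not occur.
Manual path lost [AND]: Secondary zone module malfunctions=occurs, #2 abort switch lost=occurs, Forward agent cylinder faulted=occurs → all inputs occur → occurs.
Release chain lost [OR]: C release solenoid trips=occurs, Manual path lost=occurs → at least one input occurs → occurs.
Fire suppression does not activate [AND]: Zone B lost=not, Release chain lost=occurs → not all inputs occur → does not occur.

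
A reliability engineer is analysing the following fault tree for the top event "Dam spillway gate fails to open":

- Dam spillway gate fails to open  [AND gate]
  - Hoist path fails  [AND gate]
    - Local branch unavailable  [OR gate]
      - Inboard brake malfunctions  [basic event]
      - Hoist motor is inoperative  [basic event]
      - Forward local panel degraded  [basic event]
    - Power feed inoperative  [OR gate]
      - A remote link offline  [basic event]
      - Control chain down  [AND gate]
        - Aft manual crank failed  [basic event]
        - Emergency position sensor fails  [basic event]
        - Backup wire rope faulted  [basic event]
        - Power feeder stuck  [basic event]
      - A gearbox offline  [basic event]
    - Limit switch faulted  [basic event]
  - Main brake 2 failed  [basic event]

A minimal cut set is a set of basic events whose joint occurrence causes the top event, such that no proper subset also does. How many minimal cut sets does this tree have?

9

Local branch unavailable [OR]: union of children's cut sets → 3 cut set(s).
Control chain down [AND]: one cut set from each child combined → 1 × 1 × 1 × 1 = 1 cut set(s).
Power feed inoperative [OR]: union of children's cut sets → 3 cut set(s).
Hoist path fails [AND]: one cut set from each child combined → 3 × 3 × 1 = 9 cut set(s).
Dam spillway gate fails to open [AND]: one cut set from each child combined → 9 × 1 = 9 cut set(s).
Minimal cut sets: {A remote link offline, Inboard brake malfunctions, Limit switch faulted, Main brake 2 failed}; {Aft manual crank failed, Backup wire rope faulted, Emergency position sensor fails, Inboard brake malfunctions, Limit switch faulted, Main brake 2 failed, Power feeder stuck}; {A gearbox offline, Inboard brake malfunctions, Limit switch faulted, Main brake 2 failed}; {A remote link offline, Hoist motor is inoperative, Limit switch faulted, Main brake 2 failed}; {Aft manual crank failed, Backup wire rope faulted, Emergency position sensor fails, Hoist motor is inoperative, Limit switch faulted, Main brake 2 failed, Power feeder stuck}; {A gearbox offline, Hoist motor is inoperative, Limit switch faulted, Main brake 2 failed}; {A remote link offline, Forward local panel degraded, Limit switch faulted, Main brake 2 failed}; {Aft manual crank failed, Backup wire rope faulted, Emergency position sensor fails, Forward local panel degraded, Limit switch faulted, Main brake 2 failed, Power feeder stuck}; {A gearbox offline, Forward local panel degraded, Limit switch faulted, Main brake 2 failed}.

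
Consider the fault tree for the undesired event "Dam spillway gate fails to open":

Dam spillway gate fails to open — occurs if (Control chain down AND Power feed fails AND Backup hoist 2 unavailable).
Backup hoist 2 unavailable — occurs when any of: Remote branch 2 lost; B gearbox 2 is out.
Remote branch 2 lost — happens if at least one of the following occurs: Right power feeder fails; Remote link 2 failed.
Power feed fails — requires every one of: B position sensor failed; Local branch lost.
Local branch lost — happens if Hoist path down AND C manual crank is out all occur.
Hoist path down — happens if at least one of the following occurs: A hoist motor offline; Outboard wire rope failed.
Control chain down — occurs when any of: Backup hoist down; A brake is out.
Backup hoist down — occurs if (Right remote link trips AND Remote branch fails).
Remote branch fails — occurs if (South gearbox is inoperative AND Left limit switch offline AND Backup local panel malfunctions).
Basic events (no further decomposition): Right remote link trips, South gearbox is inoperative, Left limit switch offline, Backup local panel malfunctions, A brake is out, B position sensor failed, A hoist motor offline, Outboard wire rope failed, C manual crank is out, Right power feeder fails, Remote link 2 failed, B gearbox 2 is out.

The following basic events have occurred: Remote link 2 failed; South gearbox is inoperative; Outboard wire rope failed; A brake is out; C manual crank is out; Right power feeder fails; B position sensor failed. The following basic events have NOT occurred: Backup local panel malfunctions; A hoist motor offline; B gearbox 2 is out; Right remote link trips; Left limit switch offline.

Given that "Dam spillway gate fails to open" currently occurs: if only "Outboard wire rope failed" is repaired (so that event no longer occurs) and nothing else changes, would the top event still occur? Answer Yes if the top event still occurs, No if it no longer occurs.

No

Counterfactual: set "Outboard wire rope failed" to not occurred.
Remote branch fails [AND]: South gearbox is inoperative=occurs, Left limit switch offline=not, Backup local panel malfunctions=not → not all inputs occur → does not occur.
Backup hoist down [AND]: Right remote link trips=not, Remote branch fails=not → not all inputs occur → does not occur.
Control chain down [OR]: Backup hoist down=not, A brake is out=occurs → at least one input occurs → occurs.
Hoist path down [OR]: A hoist motor offline=not, Outboard wire rope failed=not → no input occurs → does not occur.
Local branch lost [AND]: Hoist path down=not, C manual crank is out=occurs → not all inputs occur → does not occur.
Power feed fails [AND]: B position sensor failed=occurs, Local branch lost=not → not all inputs occur → does not occur.
Remote branch 2 lost [OR]: Right power feeder fails=occurs, Remote link 2 failed=occurs → at least one input occurs → occurs.
Backup hoist 2 unavailable [OR]: Remote branch 2 lost=occurs, B gearbox 2 is out=not → at least one input occurs → occurs.
Dam spillway gate fails to open [AND]: Control chain down=occurs, Power feed fails=not, Backup hoist 2 unavailable=occurs → not all inputs occur → does not occur.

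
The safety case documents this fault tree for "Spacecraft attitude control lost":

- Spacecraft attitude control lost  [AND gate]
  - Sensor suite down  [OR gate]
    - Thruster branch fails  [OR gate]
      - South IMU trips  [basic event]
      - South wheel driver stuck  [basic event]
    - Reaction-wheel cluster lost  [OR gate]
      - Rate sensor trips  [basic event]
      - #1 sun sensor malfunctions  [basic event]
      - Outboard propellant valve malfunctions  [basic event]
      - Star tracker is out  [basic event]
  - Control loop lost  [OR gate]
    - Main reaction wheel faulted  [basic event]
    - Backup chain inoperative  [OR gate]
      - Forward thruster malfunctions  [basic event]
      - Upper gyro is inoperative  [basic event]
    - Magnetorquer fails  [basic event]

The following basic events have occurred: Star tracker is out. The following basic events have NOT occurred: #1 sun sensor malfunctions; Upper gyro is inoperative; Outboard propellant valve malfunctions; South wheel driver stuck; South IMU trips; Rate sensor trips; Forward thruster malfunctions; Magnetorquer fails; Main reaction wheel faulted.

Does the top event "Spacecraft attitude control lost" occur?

No

Thruster branch fails [OR]: South IMU trips=not, South wheel driver stuck=not → no input occurs → does not occur.
Reaction-wheel cluster lost [OR]: Rate sensor trips=not, #1 sun sensor malfunctions=not, Outboard propellant valve malfunctions=not, Star tracker is out=occurs → at least one input occurs → occurs.
Sensor suite down [OR]: Thruster branch fails=not, Reaction-wheel cluster lost=occurs → at least one input occurs → occurs.
Backup chain inoperative [OR]: Forward thruster malfunctions=not, Upper gyro is inoperative=not → no input occurs → does not occur.
Control loop lost [OR]: Main reaction wheel faulted=not, Backup chain inoperative=not, Magnetorquer fails=not → no input occurs → does not occur.
Spacecraft attitude control lost [AND]: Sensor suite down=occurs, Control loop lost=not → not all inputs occur → does not occur.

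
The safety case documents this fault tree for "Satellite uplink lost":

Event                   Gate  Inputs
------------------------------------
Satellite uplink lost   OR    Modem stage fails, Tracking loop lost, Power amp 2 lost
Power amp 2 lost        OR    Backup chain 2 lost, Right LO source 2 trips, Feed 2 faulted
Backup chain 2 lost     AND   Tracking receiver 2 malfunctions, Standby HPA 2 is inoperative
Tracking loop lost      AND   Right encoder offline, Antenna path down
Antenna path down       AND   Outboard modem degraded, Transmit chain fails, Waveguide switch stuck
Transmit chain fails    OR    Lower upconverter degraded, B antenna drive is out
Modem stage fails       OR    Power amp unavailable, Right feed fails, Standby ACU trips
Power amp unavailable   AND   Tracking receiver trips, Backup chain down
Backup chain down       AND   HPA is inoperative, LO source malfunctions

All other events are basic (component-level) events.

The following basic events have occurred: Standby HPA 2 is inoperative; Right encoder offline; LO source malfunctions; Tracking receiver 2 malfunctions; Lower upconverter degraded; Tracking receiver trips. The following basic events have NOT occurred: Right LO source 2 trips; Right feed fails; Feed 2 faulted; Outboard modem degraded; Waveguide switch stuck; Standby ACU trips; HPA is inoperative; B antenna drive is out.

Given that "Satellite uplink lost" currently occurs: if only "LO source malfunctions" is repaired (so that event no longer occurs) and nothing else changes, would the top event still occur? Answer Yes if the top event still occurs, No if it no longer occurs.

Counterfactual: set "LO source malfunctions" to not occurred.
Backup chain down [AND]: HPA is inoperative=not, LO source malfunctions=not → not all inputs occur → does not occur.
Power amp unavailable [AND]: Tracking receiver trips=occurs, Backup chain down=not → not all inputs occur → does not occur.
Modem stage fails [OR]: Power amp unavailable=not, Right feed fails=not, Standby ACU trips=not → no input occurs → does not occur.
Transmit chain fails [OR]: Lower upconverter degraded=occurs, B antenna drive is out=not → at least one input occurs → occurs.
Antenna path down [AND]: Outboard modem degraded=not, Transmit chain fails=occurs, Waveguide switch stuck=not → not all inputs occur → does not occur.
Tracking loop lost [AND]: Right encoder offline=occurs, Antenna path down=not → not all inputs occur → does not occur.
Backup chain 2 lost [AND]: Tracking receiver 2 malfunctions=occurs, Standby HPA 2 is inoperative=occurs → all inputs occur → occurs.
Power amp 2 lost [OR]: Backup chain 2 lost=occurs, Right LO source 2 trips=not, Feed 2 faulted=not → at least one input occurs → occurs.
Satellite uplink lost [OR]: Modem stage fails=not, Tracking loop lost=not, Power amp 2 lost=occurs → at least one input occurs → occurs.

Yes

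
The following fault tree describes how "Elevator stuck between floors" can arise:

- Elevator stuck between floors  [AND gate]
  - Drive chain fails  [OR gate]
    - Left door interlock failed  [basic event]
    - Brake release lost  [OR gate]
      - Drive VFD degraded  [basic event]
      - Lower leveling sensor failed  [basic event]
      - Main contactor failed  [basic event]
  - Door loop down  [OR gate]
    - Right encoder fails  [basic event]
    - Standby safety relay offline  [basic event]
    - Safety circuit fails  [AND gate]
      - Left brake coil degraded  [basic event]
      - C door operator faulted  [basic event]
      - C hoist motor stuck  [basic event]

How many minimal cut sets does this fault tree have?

Brake release lost [OR]: union of children's cut sets → 3 cut set(s).
Drive chain fails [OR]: union of children's cut sets → 4 cut set(s).
Safety circuit fails [AND]: one cut set from each child combined → 1 × 1 × 1 = 1 cut set(s).
Door loop down [OR]: union of children's cut sets → 3 cut set(s).
Elevator stuck between floors [AND]: one cut set from each child combined → 4 × 3 = 12 cut set(s).

12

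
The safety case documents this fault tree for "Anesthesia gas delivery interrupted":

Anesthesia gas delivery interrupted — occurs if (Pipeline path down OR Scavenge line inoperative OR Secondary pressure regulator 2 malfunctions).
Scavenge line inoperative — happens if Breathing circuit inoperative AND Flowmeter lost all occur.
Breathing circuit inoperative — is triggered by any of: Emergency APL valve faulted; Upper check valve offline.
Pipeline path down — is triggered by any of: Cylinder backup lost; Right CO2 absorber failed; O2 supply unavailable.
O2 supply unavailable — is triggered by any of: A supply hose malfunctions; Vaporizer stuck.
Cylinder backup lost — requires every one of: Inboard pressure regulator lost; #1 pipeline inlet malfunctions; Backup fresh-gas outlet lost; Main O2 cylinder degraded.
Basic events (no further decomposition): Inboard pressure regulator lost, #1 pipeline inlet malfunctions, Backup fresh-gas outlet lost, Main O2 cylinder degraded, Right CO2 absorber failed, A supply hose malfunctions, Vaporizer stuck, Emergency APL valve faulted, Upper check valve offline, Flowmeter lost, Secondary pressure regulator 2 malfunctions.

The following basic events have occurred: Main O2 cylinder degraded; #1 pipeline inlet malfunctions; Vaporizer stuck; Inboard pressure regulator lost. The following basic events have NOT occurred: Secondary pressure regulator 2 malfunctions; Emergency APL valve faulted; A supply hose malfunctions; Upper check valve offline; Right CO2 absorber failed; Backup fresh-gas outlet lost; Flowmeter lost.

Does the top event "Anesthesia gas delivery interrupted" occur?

Cylinder backup lost [AND]: Inboard pressure regulator lost=occurs, #1 pipeline inlet malfunctions=occurs, Backup fresh-gas outlet lost=not, Main O2 cylinder degraded=occurs → not all inputs occur → does not occur.
O2 supply unavailable [OR]: A supply hose malfunctions=not, Vaporizer stuck=occurs → at least one input occurs → occurs.
Pipeline path down [OR]: Cylinder backup lost=not, Right CO2 absorber failed=not, O2 supply unavailable=occurs → at least one input occurs → occurs.
Breathing circuit inoperative [OR]: Emergency APL valve faulted=not, Upper check valve offline=not → no input occurs → does not occur.
Scavenge line inoperative [AND]: Breathing circuit inoperative=not, Flowmeter lost=not → not all inputs occur → does not occur.
Anesthesia gas delivery interrupted [OR]: Pipeline path down=occurs, Scavenge line inoperative=not, Secondary pressure regulator 2 malfunctions=not → at least one input occurs → occurs.

Yes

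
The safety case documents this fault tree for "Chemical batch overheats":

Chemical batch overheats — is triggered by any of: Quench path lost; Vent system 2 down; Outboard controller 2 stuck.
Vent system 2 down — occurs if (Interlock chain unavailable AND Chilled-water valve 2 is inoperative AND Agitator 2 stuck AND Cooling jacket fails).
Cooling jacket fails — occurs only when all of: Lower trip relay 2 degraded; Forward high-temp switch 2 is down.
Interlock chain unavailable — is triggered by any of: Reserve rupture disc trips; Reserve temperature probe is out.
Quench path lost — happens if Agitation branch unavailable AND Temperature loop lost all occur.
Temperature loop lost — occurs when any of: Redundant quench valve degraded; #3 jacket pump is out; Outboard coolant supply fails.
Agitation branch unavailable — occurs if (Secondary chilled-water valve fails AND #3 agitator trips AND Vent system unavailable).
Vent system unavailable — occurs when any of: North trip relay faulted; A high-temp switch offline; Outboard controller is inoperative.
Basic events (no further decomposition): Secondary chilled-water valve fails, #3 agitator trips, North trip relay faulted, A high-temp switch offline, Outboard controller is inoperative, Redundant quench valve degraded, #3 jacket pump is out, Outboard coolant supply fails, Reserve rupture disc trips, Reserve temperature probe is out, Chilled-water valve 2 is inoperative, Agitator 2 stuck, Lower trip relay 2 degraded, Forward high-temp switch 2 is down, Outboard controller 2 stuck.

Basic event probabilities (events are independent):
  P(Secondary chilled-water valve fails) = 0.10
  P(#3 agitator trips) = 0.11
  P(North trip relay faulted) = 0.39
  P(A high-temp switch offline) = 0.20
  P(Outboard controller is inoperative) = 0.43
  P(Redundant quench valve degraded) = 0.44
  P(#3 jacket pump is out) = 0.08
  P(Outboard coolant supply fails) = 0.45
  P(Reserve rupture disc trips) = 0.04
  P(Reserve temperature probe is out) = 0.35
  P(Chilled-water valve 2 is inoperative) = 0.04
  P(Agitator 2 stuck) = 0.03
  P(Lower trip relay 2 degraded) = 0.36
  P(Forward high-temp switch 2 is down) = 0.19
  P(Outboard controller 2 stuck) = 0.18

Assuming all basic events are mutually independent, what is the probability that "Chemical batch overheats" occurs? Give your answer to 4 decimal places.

0.1847

P(Vent system unavailable) [OR] = 1 − (1−0.39) × (1−0.20) × (1−0.43) = 0.721840
P(Agitation branch unavailable) [AND] = 0.10 × 0.11 × 0.721840 = 0.007940
P(Temperature loop lost) [OR] = 1 − (1−0.44) × (1−0.08) × (1−0.45) = 0.716640
P(Quench path lost) [AND] = 0.007940 × 0.716640 = 0.005690
P(Interlock chain unavailable) [OR] = 1 − (1−0.04) × (1−0.35) = 0.376000
P(Cooling jacket fails) [AND] = 0.36 × 0.19 = 0.068400
P(Vent system 2 down) [AND] = 0.376000 × 0.04 × 0.03 × 0.068400 = 0.000031
P(Chemical batch overheats) [OR] = 1 − (1−0.005690) × (1−0.000031) × (1−0.18) = 0.184691
Rounded to 4 decimal places: P(Chemical batch overheats) ≈ 0.1847.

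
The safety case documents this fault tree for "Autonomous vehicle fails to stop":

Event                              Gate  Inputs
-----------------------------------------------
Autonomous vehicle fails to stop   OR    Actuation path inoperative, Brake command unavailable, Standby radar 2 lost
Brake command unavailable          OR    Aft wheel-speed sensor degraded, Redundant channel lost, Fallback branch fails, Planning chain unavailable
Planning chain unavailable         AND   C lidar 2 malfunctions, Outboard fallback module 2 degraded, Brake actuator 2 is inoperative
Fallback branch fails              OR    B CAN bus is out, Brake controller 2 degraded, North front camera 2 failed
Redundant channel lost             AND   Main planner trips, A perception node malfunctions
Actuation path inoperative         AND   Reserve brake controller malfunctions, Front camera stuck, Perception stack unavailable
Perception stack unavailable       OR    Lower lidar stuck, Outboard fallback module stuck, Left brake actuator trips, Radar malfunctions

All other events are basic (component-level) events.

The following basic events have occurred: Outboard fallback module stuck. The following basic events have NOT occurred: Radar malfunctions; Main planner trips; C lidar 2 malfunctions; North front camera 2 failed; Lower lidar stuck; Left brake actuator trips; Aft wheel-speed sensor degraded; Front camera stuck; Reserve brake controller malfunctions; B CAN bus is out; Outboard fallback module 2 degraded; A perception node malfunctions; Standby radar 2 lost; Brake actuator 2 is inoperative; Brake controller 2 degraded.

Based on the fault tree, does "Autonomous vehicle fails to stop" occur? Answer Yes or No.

Perception stack unavailable [OR]: Lower lidar stuck=not, Outboard fallback module stuck=occurs, Left brake actuator trips=not, Radar malfunctions=not → at least one input occurs → occurs.
Actuation path inoperative [AND]: Reserve brake controller malfunctions=not, Front camera stuck=not, Perception stack unavailable=occurs → not all inputs occur → does not occur.
Redundant channel lost [AND]: Main planner trips=not, A perception node malfunctions=not → not all inputs occur → does not occur.
Fallback branch fails [OR]: B CAN bus is out=not, Brake controller 2 degraded=not, North front camera 2 failed=not → no input occurs → does not occur.
Planning chain unavailable [AND]: C lidar 2 malfunctions=not, Outboard fallback module 2 degraded=not, Brake actuator 2 is inoperative=not → not all inputs occur → does not occur.
Brake command unavailable [OR]: Aft wheel-speed sensor degraded=not, Redundant channel lost=not, Fallback branch fails=not, Planning chain unavailable=not → no input occurs → does not occur.
Autonomous vehicle fails to stop [OR]: Actuation path inoperative=not, Brake command unavailable=not, Standby radar 2 lost=not → no input occurs → does not occur.

No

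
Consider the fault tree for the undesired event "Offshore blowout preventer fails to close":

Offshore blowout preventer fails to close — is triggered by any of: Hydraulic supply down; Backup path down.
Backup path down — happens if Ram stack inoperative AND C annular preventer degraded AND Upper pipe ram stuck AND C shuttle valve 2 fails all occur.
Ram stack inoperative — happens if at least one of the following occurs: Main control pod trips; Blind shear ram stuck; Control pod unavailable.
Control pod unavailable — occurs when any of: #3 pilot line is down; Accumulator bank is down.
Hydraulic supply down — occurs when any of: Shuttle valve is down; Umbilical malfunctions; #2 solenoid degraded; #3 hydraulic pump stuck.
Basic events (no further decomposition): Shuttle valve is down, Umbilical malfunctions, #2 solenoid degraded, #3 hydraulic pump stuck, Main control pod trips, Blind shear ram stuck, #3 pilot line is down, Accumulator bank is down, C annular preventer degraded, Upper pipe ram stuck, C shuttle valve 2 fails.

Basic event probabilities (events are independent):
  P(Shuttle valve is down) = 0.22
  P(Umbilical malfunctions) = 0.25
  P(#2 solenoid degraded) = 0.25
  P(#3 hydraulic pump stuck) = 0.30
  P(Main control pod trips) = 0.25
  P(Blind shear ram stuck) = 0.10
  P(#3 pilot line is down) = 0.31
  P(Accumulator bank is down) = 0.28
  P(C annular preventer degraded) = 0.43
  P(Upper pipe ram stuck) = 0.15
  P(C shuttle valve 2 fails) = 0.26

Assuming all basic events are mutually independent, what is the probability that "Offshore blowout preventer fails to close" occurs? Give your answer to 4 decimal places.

0.6963

P(Hydraulic supply down) [OR] = 1 − (1−0.22) × (1−0.25) × (1−0.25) × (1−0.30) = 0.692875
P(Control pod unavailable) [OR] = 1 − (1−0.31) × (1−0.28) = 0.503200
P(Ram stack inoperative) [OR] = 1 − (1−0.25) × (1−0.10) × (1−0.503200) = 0.664660
P(Backup path down) [AND] = 0.664660 × 0.43 × 0.15 × 0.26 = 0.011146
P(Offshore blowout preventer fails to close) [OR] = 1 − (1−0.692875) × (1−0.011146) = 0.696298
Rounded to 4 decimal places: P(Offshore blowout preventer fails to close) ≈ 0.6963.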